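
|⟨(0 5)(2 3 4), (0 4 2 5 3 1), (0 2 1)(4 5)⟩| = 720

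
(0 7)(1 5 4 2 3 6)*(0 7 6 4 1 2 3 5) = (0 6 2 5 1)(3 4)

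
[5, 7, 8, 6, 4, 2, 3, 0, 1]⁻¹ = [7, 8, 5, 6, 4, 0, 3, 1, 2]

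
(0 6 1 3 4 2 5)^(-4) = (0 3 5 1 2 6 4)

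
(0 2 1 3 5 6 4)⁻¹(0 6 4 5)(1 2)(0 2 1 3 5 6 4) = (0 6 2 4)(1 3)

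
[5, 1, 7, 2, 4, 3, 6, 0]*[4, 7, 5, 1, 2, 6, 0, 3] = [6, 7, 3, 5, 2, 1, 0, 4]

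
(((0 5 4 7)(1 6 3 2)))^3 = (0 7 4 5)(1 2 3 6)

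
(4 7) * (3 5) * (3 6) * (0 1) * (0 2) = (0 1 2)(3 5 6)(4 7)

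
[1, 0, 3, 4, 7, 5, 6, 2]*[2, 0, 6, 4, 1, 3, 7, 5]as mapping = [0→0, 1→2, 2→4, 3→1, 4→5, 5→3, 6→7, 7→6]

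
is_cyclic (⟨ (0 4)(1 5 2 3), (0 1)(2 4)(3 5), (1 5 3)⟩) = no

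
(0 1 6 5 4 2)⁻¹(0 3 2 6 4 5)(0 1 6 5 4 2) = (0 5 2 4 1 3)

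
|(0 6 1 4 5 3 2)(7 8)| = 14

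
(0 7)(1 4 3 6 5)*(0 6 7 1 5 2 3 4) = (0 1)(2 3 7 6)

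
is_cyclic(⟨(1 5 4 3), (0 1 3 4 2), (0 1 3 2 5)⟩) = no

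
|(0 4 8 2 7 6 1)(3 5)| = 14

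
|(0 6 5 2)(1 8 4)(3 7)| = 12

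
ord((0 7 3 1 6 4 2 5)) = 8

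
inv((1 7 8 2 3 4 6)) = (1 6 4 3 2 8 7)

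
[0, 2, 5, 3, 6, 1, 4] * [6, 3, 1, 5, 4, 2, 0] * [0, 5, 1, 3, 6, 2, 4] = [4, 5, 1, 2, 0, 3, 6]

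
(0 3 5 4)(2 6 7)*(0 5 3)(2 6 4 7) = (2 4 5 7 6)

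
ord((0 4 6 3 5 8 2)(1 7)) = 14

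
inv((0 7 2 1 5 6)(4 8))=(0 6 5 1 2 7)(4 8)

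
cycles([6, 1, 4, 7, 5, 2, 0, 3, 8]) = (0 6)(2 4 5)(3 7)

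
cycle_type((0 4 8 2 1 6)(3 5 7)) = 3.6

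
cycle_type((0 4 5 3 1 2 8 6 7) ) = 9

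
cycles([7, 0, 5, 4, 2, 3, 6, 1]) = (0 7 1)(2 5 3 4)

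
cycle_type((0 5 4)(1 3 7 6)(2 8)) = 2.3.4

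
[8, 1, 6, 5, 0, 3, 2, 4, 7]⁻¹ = [4, 1, 6, 5, 7, 3, 2, 8, 0]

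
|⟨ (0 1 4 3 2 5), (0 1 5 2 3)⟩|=720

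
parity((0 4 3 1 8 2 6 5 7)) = even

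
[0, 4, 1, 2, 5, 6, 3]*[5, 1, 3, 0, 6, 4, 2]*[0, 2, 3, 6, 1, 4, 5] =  [4, 5, 2, 6, 1, 3, 0]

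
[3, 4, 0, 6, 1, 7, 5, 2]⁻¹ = [2, 4, 7, 0, 1, 6, 3, 5]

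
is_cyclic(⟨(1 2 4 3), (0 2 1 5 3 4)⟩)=no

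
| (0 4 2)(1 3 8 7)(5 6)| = 12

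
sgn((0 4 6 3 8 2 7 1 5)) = 1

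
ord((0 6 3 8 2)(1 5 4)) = 15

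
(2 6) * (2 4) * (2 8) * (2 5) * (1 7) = (1 7) (2 6 4 8 5) 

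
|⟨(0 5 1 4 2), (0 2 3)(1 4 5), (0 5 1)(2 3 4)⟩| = 360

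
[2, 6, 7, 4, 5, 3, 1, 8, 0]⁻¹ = [8, 6, 0, 5, 3, 4, 1, 2, 7]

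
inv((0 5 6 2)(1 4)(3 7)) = (0 2 6 5)(1 4)(3 7)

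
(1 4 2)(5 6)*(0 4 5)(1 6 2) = (0 4 1 5 2 6)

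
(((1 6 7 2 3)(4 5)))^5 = (4 5)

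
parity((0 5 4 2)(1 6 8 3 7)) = odd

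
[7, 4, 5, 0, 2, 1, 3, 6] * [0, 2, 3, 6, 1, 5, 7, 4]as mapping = [0→4, 1→1, 2→5, 3→0, 4→3, 5→2, 6→6, 7→7]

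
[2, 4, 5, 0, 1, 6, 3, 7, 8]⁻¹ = [3, 4, 0, 6, 1, 2, 5, 7, 8]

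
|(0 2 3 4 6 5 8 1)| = 8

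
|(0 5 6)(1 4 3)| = 3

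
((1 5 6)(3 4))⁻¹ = (1 6 5)(3 4)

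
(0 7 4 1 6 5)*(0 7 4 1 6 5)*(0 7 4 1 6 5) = (0 1)(4 5)(6 7)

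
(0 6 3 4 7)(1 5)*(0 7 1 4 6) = (1 5 4)(3 6)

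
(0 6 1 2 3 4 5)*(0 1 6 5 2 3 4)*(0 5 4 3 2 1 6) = (0 4 1 2 3 5 6)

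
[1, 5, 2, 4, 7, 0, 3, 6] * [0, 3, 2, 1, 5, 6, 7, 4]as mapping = [0→3, 1→6, 2→2, 3→5, 4→4, 5→0, 6→1, 7→7]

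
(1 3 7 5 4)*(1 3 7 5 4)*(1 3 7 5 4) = (1 5 3 4 7)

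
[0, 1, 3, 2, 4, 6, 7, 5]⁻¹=[0, 1, 3, 2, 4, 7, 5, 6]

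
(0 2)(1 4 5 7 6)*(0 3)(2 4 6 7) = (0 4 5 2 3)(1 6)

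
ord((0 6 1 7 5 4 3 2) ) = 8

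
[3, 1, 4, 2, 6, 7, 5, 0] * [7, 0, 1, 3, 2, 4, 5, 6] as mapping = [0→3, 1→0, 2→2, 3→1, 4→5, 5→6, 6→4, 7→7] 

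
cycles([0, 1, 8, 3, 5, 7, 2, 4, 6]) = (2 8 6)(4 5 7)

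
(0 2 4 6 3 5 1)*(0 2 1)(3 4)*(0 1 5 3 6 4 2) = (0 5 1)(2 6)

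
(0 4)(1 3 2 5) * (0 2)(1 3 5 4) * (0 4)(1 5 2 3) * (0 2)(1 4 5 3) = (0 3 5 4 1)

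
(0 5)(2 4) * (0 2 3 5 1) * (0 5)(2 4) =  (0 1 5 4 3)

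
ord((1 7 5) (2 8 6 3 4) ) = 15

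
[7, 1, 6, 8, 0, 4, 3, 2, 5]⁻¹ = [4, 1, 7, 6, 5, 8, 2, 0, 3]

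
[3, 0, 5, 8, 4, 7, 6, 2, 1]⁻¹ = [1, 8, 7, 0, 4, 2, 6, 5, 3]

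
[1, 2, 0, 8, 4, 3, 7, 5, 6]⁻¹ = [2, 0, 1, 5, 4, 7, 8, 6, 3]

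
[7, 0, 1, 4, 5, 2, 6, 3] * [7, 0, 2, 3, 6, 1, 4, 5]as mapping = [0→5, 1→7, 2→0, 3→6, 4→1, 5→2, 6→4, 7→3]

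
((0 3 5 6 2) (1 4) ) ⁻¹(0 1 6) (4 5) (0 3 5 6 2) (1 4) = (1 6) (2 3 4) 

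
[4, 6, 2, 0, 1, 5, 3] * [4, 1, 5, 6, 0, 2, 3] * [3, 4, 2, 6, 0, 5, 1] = [3, 6, 5, 0, 4, 2, 1]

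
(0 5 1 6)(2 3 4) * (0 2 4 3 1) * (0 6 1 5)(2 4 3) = (2 5 6 4 3)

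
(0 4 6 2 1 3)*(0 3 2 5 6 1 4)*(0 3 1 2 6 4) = (0 3 1 6 5 4 2)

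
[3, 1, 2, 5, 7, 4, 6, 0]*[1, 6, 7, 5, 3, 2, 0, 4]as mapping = [0→5, 1→6, 2→7, 3→2, 4→4, 5→3, 6→0, 7→1]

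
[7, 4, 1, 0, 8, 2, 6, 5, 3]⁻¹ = [3, 2, 5, 8, 1, 7, 6, 0, 4]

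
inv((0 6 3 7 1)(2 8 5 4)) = (0 1 7 3 6)(2 4 5 8)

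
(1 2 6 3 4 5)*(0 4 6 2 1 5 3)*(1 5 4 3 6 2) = (0 3 2 1 5 4 6)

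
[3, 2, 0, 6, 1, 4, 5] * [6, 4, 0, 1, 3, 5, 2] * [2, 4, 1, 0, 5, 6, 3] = [4, 2, 3, 1, 5, 0, 6]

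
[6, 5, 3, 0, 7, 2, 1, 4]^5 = [3, 6, 5, 2, 7, 1, 0, 4]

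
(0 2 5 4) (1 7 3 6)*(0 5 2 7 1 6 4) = (0 7 3 4 5) 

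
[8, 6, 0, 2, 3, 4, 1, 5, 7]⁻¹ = [2, 6, 3, 4, 5, 7, 1, 8, 0]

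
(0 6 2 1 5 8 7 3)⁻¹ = (0 3 7 8 5 1 2 6)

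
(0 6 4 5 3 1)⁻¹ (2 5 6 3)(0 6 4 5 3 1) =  (1 2 3 4)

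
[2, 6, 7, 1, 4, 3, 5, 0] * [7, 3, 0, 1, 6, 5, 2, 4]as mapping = [0→0, 1→2, 2→4, 3→3, 4→6, 5→1, 6→5, 7→7]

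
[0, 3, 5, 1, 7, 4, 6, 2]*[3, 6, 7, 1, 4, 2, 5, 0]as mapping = [0→3, 1→1, 2→2, 3→6, 4→0, 5→4, 6→5, 7→7]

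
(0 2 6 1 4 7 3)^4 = (0 4 2 7 6 3 1)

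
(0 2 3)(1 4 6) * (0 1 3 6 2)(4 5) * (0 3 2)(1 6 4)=(0 3 6 2 4)(1 5)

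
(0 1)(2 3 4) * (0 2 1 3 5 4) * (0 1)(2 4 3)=(0 2 5 3 1 4)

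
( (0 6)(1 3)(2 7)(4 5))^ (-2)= ()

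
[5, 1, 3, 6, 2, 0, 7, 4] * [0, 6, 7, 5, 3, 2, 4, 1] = [2, 6, 5, 4, 7, 0, 1, 3] 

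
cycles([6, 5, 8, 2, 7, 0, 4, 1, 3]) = (0 6 4 7 1 5)(2 8 3)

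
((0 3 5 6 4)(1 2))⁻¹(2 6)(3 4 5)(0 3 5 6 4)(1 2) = (0 6 5)(1 4)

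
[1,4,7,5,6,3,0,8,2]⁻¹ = [6,0,8,5,1,3,4,2,7]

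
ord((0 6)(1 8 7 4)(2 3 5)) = 12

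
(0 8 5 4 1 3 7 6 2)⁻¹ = (0 2 6 7 3 1 4 5 8)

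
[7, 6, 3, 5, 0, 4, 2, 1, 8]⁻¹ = [4, 7, 6, 2, 5, 3, 1, 0, 8]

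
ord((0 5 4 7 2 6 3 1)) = 8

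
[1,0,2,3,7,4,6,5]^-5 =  [1,0,2,3,7,4,6,5]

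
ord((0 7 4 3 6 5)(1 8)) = 6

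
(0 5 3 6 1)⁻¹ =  (0 1 6 3 5)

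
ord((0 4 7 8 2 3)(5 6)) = 6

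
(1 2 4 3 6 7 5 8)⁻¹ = (1 8 5 7 6 3 4 2)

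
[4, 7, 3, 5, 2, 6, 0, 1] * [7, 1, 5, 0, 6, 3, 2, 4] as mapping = [0→6, 1→4, 2→0, 3→3, 4→5, 5→2, 6→7, 7→1] 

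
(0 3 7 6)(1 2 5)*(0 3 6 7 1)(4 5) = (0 6 3 1 2 4 5)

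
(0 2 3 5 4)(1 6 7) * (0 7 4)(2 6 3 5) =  (0 6 4 7 1 3 2 5)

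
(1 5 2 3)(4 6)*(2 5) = (1 2 3)(4 6)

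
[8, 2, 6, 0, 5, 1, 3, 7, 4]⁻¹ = [3, 5, 1, 6, 8, 4, 2, 7, 0]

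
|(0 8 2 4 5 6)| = 6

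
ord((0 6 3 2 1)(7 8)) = 10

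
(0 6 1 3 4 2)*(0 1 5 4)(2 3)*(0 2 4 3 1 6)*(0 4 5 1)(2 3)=(0 4)(1 5 2 6)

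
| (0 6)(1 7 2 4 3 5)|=6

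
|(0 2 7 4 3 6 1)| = 7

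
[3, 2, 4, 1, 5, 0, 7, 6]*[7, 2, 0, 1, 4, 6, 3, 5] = [1, 0, 4, 2, 6, 7, 5, 3]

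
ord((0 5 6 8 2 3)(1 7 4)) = 6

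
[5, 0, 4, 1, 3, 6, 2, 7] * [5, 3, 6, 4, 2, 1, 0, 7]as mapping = [0→1, 1→5, 2→2, 3→3, 4→4, 5→0, 6→6, 7→7]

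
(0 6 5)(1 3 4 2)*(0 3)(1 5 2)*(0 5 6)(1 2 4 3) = (1 5)(2 6 4)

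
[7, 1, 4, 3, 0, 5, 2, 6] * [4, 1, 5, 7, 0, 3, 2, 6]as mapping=[0→6, 1→1, 2→0, 3→7, 4→4, 5→3, 6→5, 7→2]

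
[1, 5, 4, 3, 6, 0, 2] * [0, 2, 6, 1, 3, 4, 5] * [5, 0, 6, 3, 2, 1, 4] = [6, 2, 3, 0, 1, 5, 4]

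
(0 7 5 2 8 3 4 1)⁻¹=(0 1 4 3 8 2 5 7)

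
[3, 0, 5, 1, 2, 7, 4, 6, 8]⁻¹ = [1, 3, 4, 0, 6, 2, 7, 5, 8]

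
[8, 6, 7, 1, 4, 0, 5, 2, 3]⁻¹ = [5, 3, 7, 8, 4, 6, 1, 2, 0]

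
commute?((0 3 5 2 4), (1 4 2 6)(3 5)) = no:(0 3 5 2 4)*(1 4 2 6)(3 5) = (0 5 6 1 4), (1 4 2 6)(3 5)*(0 3 5 2 4) = (0 3 2 6 1)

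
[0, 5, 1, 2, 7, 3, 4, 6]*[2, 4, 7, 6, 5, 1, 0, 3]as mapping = [0→2, 1→1, 2→4, 3→7, 4→3, 5→6, 6→5, 7→0]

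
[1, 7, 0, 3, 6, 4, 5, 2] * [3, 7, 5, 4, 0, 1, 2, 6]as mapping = [0→7, 1→6, 2→3, 3→4, 4→2, 5→0, 6→1, 7→5]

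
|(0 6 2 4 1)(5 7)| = 10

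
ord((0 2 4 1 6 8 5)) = 7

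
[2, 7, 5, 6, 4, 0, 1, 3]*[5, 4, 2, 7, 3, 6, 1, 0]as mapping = [0→2, 1→0, 2→6, 3→1, 4→3, 5→5, 6→4, 7→7]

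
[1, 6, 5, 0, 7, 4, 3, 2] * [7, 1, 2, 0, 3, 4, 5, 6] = [1, 5, 4, 7, 6, 3, 0, 2]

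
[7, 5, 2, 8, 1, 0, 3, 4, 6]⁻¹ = [5, 4, 2, 6, 7, 1, 8, 0, 3]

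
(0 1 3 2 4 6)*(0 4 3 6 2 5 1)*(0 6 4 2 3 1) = (0 6 2 1 4 3 5) 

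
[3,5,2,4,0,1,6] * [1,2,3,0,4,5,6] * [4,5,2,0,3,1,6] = [4,1,0,3,5,2,6]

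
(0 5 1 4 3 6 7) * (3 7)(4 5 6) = (0 6 3 4 7)(1 5)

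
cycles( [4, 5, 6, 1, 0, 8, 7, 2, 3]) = (0 4)(1 5 8 3)(2 6 7)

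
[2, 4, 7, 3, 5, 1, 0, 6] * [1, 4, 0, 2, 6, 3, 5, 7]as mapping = [0→0, 1→6, 2→7, 3→2, 4→3, 5→4, 6→1, 7→5]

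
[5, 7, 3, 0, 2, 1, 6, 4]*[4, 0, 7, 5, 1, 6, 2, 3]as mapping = [0→6, 1→3, 2→5, 3→4, 4→7, 5→0, 6→2, 7→1]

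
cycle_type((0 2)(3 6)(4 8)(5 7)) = 2^4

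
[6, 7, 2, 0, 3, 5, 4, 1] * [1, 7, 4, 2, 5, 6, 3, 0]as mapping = [0→3, 1→0, 2→4, 3→1, 4→2, 5→6, 6→5, 7→7]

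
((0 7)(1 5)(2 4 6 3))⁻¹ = (0 7)(1 5)(2 3 6 4)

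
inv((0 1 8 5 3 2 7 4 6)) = (0 6 4 7 2 3 5 8 1)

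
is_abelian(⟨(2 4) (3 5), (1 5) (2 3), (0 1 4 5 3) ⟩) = no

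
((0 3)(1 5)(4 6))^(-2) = ()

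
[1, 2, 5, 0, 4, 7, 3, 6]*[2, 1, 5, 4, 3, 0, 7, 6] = [1, 5, 0, 2, 3, 6, 4, 7]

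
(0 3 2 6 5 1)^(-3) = (0 6)(1 2)(3 5)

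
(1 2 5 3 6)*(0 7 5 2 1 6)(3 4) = (0 7 5 4 3)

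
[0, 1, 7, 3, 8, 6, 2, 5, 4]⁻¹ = [0, 1, 6, 3, 8, 7, 5, 2, 4]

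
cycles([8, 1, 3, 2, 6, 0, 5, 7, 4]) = (0 8 4 6 5)(2 3)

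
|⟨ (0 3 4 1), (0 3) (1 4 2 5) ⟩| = 720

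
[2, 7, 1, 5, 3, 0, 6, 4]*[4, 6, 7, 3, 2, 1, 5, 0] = [7, 0, 6, 1, 3, 4, 5, 2]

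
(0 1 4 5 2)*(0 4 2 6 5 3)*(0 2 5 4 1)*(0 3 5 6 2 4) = (0 3 4 5 2 1 6)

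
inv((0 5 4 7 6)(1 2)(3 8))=(0 6 7 4 5)(1 2)(3 8)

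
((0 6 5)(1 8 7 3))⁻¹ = (0 5 6)(1 3 7 8)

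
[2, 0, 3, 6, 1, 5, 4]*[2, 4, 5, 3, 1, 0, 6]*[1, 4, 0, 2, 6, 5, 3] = [5, 0, 2, 3, 6, 1, 4]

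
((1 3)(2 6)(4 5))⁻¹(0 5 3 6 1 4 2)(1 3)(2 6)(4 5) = (0 4 1 2 3 5 6)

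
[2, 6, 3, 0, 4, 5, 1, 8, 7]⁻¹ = [3, 6, 0, 2, 4, 5, 1, 8, 7]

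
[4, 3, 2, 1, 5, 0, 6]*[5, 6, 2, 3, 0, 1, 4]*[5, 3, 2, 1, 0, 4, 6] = [5, 1, 2, 6, 3, 4, 0]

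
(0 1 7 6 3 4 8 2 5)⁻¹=(0 5 2 8 4 3 6 7 1)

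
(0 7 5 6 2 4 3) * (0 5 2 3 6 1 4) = (0 7 2)(1 4 6 3 5)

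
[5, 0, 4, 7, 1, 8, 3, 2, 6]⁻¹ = [1, 4, 7, 6, 2, 0, 8, 3, 5]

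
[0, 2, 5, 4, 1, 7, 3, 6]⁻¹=[0, 4, 1, 6, 3, 2, 7, 5]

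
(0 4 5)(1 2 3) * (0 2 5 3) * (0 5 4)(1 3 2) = (1 4 2 5)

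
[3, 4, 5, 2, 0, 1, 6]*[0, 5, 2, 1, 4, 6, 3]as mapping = [0→1, 1→4, 2→6, 3→2, 4→0, 5→5, 6→3]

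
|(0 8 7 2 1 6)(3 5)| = 6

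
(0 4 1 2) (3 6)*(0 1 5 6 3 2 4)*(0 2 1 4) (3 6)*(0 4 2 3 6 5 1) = (0 3 5 6) (1 4) 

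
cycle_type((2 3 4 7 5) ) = 5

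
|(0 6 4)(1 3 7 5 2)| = 15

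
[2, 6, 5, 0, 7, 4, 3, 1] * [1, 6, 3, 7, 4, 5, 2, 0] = [3, 2, 5, 1, 0, 4, 7, 6]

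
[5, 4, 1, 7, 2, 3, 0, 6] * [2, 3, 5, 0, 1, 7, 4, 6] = [7, 1, 3, 6, 5, 0, 2, 4]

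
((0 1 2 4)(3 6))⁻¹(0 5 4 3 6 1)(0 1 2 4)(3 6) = (0 6 3 2 1 5)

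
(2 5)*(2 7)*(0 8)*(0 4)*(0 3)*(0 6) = (0 8 4 3 6)(2 5 7)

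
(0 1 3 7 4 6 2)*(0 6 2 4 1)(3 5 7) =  (1 5 7)(2 6 4)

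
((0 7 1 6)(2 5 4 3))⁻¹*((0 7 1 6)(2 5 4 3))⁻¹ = (0 1)(2 4)(3 5)(6 7)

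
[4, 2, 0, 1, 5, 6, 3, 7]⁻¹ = [2, 3, 1, 6, 0, 4, 5, 7]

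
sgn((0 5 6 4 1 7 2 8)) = -1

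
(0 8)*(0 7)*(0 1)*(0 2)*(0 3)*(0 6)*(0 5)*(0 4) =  (0 8 7 1 2 3 6 5 4)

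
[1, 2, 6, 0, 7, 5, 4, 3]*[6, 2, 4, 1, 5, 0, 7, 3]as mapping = [0→2, 1→4, 2→7, 3→6, 4→3, 5→0, 6→5, 7→1]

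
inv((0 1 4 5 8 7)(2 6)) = (0 7 8 5 4 1)(2 6)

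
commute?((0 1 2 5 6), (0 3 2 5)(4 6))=no:(0 1 2 5 6)*(0 3 2 5)(4 6)=(0 1 5 4 6 3 2), (0 3 2 5)(4 6)*(0 1 2 5 6)=(0 3 5 1 2 6 4)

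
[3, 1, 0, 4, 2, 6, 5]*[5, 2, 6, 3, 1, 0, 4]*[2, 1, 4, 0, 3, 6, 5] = [0, 4, 6, 1, 5, 3, 2]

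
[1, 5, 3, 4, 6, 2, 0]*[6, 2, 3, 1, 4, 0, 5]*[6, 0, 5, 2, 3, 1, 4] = [5, 6, 0, 3, 1, 2, 4]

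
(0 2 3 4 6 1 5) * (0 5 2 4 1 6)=(0 4) (1 2 3) 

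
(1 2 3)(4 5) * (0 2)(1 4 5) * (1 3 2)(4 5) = (0 1)(3 5 4)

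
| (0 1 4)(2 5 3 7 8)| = 15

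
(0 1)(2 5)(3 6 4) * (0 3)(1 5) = (0 5 2 1 3 6 4)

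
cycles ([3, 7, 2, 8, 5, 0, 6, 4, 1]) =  (0 3 8 1 7 4 5)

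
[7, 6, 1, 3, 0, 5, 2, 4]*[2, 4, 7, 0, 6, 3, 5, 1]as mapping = [0→1, 1→5, 2→4, 3→0, 4→2, 5→3, 6→7, 7→6]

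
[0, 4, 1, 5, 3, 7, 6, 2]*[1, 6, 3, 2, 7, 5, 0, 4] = [1, 7, 6, 5, 2, 4, 0, 3]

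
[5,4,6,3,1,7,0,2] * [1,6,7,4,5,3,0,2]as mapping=[0→3,1→5,2→0,3→4,4→6,5→2,6→1,7→7]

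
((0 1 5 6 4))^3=(0 6 1 4 5)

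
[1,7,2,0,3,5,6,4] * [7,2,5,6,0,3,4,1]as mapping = [0→2,1→1,2→5,3→7,4→6,5→3,6→4,7→0]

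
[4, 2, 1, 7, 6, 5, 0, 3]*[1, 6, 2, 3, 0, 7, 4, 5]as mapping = [0→0, 1→2, 2→6, 3→5, 4→4, 5→7, 6→1, 7→3]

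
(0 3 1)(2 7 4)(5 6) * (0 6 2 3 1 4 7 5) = (0 1 6)(2 5)(3 4)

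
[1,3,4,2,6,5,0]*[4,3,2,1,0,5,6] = [3,1,0,2,6,5,4]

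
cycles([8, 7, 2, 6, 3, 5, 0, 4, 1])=(0 8 1 7 4 3 6) 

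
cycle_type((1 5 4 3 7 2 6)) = 7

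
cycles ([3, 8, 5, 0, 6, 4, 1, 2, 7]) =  (0 3)(1 8 7 2 5 4 6)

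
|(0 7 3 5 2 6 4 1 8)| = 9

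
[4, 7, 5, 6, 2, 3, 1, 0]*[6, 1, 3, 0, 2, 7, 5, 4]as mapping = [0→2, 1→4, 2→7, 3→5, 4→3, 5→0, 6→1, 7→6]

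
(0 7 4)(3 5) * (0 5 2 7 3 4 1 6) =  (0 3 2 7 1 6)(4 5)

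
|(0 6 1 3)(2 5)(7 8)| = 4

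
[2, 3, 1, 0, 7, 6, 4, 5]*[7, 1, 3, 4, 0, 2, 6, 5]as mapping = [0→3, 1→4, 2→1, 3→7, 4→5, 5→6, 6→0, 7→2]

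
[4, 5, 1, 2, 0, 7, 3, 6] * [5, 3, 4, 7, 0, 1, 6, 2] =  [0, 1, 3, 4, 5, 2, 7, 6]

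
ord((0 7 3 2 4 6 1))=7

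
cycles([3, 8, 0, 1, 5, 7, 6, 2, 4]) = (0 3 1 8 4 5 7 2)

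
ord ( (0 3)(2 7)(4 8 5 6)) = 4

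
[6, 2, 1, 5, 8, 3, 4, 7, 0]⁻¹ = [8, 2, 1, 5, 6, 3, 0, 7, 4]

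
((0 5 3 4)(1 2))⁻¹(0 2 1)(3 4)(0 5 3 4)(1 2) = (0 4)(1 2 5)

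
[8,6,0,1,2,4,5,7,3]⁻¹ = [2,3,4,8,5,6,1,7,0]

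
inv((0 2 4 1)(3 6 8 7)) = (0 1 4 2)(3 7 8 6)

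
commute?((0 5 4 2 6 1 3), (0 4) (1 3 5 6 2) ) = no:(0 5 4 2 6 1 3)*(0 4) (1 3 5 6 2) = (0 6 3 4 1 5), (0 4) (1 3 5 6 2)*(0 5 4 2 6 1 3) = (0 2 3 4 5 1) 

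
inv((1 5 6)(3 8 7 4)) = (1 6 5)(3 4 7 8)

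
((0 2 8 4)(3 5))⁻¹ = (0 4 8 2)(3 5)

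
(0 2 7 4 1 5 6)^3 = (0 4 6 7 5 2 1)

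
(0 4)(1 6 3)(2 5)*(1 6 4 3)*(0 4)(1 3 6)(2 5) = (0 6 3 1)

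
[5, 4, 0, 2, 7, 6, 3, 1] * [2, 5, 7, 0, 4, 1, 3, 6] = [1, 4, 2, 7, 6, 3, 0, 5]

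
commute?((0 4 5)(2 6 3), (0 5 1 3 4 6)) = no:(0 4 5)(2 6 3) * (0 5 1 3 4 6) = (0 6 4 1 3 2), (0 5 1 3 4 6) * (0 4 5)(2 6 3) = (1 2 6 4 3 5)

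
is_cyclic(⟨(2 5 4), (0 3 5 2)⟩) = no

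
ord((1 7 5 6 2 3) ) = 6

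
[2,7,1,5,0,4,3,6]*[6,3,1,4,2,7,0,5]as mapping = [0→1,1→5,2→3,3→7,4→6,5→2,6→4,7→0]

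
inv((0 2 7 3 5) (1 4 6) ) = (0 5 3 7 2) (1 6 4) 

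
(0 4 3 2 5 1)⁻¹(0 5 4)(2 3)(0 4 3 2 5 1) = (1 3 4)(2 5)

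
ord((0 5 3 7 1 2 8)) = 7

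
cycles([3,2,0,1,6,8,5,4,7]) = (0 3 1 2)(4 6 5 8 7)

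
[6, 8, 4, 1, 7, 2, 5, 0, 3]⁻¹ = [7, 3, 5, 8, 2, 6, 0, 4, 1]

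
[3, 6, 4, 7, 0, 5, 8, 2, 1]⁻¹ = [4, 8, 7, 0, 2, 5, 1, 3, 6]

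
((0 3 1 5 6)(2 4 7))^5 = (2 7 4)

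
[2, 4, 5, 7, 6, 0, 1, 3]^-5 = [2, 4, 5, 7, 6, 0, 1, 3]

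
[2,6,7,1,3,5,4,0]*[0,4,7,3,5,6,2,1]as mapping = [0→7,1→2,2→1,3→4,4→3,5→6,6→5,7→0]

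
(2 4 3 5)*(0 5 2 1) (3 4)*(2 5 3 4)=(0 3 5 1) (2 4) 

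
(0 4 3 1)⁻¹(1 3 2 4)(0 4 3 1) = (0 1 2 3)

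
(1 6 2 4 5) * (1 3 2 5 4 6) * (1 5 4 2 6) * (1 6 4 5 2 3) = (1 2 6 5) (3 4) 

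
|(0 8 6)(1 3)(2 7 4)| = 6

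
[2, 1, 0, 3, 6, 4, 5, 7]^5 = [2, 1, 0, 3, 5, 6, 4, 7]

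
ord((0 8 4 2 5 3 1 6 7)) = 9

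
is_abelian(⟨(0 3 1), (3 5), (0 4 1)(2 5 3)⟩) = no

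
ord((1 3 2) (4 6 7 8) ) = 12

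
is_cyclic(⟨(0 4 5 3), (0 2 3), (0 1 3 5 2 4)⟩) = no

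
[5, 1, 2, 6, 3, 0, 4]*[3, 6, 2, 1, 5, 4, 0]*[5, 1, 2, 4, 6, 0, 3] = [6, 3, 2, 5, 1, 4, 0]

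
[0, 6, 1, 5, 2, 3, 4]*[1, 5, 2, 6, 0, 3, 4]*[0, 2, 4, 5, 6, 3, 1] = [2, 6, 3, 5, 4, 1, 0] 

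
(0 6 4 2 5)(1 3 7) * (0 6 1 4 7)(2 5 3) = (0 1 2 3)(4 5 6 7)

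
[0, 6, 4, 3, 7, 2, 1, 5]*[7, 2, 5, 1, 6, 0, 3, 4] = [7, 3, 6, 1, 4, 5, 2, 0]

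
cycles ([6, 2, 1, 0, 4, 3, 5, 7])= (0 6 5 3)(1 2)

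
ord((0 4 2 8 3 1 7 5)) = 8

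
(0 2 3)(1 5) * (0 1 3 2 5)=(0 5 3 1)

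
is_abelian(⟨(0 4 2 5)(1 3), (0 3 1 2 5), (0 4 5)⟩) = no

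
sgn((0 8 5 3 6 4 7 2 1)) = 1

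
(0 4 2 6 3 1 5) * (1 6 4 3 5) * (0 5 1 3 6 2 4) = (0 6 1 3 2) 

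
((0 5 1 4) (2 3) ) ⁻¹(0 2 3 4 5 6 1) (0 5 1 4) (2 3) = (0 1 6 4 5 3 2) 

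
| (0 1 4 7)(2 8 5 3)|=4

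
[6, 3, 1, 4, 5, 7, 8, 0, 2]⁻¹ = [7, 2, 8, 1, 3, 4, 0, 5, 6]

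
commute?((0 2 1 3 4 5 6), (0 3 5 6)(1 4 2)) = no:(0 2 1 3 4 5 6) * (0 3 5 6)(1 4 2) = (0 1 5)(2 4 6 3), (0 3 5 6)(1 4 2) * (0 2 1 3 4 5 6) = (0 4 1 5)(2 3 6)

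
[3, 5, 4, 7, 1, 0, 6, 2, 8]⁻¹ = [5, 4, 7, 0, 2, 1, 6, 3, 8]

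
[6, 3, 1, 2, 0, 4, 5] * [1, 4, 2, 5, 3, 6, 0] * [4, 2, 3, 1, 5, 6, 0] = [4, 6, 5, 3, 2, 1, 0]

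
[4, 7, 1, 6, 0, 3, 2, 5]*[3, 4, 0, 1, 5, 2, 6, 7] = [5, 7, 4, 6, 3, 1, 0, 2]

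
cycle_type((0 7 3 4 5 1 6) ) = 7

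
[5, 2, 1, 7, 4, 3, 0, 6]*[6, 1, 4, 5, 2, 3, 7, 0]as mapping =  [0→3, 1→4, 2→1, 3→0, 4→2, 5→5, 6→6, 7→7]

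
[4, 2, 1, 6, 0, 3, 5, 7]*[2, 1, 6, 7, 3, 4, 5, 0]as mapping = [0→3, 1→6, 2→1, 3→5, 4→2, 5→7, 6→4, 7→0]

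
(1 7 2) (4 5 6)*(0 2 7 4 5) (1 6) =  (0 2 6 5 1 4) 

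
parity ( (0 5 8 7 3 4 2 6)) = odd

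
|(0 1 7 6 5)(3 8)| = 10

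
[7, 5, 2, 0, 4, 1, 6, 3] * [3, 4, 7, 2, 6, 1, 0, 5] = [5, 1, 7, 3, 6, 4, 0, 2]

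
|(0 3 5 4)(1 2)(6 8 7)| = 12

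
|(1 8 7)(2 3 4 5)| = 12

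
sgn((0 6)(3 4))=1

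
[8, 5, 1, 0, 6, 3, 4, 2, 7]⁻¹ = [3, 2, 7, 5, 6, 1, 4, 8, 0]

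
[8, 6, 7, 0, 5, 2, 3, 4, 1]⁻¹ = [3, 8, 5, 6, 7, 4, 1, 2, 0]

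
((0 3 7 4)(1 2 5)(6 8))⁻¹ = (0 4 7 3)(1 5 2)(6 8)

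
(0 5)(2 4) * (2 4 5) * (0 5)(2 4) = (0 4 2)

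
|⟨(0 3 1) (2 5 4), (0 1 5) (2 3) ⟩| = 720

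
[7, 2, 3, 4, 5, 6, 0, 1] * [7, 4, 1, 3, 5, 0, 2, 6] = [6, 1, 3, 5, 0, 2, 7, 4]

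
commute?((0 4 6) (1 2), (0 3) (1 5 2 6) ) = no:(0 4 6) (1 2)*(0 3) (1 5 2 6) = (0 4 1 6 3) (2 5), (0 3) (1 5 2 6)*(0 4 6) (1 2) = (0 3 4 6 2) (1 5) 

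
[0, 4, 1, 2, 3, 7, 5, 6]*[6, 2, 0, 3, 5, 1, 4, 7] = [6, 5, 2, 0, 3, 7, 1, 4]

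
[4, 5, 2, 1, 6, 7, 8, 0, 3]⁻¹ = [7, 3, 2, 8, 0, 1, 4, 5, 6]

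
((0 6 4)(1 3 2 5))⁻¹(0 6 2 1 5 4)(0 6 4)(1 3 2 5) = (0 6 4 5 3 1)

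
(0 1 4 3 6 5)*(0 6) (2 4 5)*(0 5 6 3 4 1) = (1 6 2) (3 5) 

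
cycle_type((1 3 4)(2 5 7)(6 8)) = 2.3^2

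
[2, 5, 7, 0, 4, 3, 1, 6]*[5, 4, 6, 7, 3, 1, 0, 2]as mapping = [0→6, 1→1, 2→2, 3→5, 4→3, 5→7, 6→4, 7→0]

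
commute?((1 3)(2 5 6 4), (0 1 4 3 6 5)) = no:(1 3)(2 5 6 4)*(0 1 4 3 6 5) = (0 1 6 3 4 2), (0 1 4 3 6 5)*(1 3)(2 5 6 4) = (0 3 4 1 2 5)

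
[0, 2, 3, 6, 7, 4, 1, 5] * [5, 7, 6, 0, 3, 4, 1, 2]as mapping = [0→5, 1→6, 2→0, 3→1, 4→2, 5→3, 6→7, 7→4]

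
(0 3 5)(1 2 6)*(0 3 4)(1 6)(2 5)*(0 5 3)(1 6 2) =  (0 4 5)(1 3)(2 6)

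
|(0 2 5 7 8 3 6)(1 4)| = 14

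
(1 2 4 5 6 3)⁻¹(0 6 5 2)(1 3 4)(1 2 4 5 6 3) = (0 3 6 4)(1 5 2)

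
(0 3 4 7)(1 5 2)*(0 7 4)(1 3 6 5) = (0 6 5 2 3)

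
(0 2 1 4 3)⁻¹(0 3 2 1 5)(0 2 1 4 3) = (0 1 4 5 2)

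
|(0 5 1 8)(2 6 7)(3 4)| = 12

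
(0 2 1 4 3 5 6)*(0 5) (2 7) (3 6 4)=(0 7 2 1 3) (4 6 5) 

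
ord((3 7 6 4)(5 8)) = 4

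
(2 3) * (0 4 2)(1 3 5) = (0 4 2 5 1 3)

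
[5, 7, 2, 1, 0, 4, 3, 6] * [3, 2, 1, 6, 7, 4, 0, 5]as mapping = [0→4, 1→5, 2→1, 3→2, 4→3, 5→7, 6→6, 7→0]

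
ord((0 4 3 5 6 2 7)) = 7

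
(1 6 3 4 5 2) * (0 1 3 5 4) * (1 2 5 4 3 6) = (0 2 6 4 3)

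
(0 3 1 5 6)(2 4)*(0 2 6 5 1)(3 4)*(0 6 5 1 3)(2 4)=(0 2)(1 3 6 4 5)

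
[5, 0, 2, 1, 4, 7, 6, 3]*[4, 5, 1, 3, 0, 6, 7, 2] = [6, 4, 1, 5, 0, 2, 7, 3]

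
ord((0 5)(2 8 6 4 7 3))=6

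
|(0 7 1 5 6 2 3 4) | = 8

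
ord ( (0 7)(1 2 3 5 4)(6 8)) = 10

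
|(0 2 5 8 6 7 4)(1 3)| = 14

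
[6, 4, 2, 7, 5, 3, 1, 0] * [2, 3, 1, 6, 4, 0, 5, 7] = [5, 4, 1, 7, 0, 6, 3, 2]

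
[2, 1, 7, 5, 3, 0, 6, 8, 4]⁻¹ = [5, 1, 0, 4, 8, 3, 6, 2, 7]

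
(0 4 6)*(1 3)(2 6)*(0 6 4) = (1 3)(2 4)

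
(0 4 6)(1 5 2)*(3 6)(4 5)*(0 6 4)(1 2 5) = (0 1)(3 4)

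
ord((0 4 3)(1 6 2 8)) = 12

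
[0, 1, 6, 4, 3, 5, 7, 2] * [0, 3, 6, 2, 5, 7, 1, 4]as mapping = [0→0, 1→3, 2→1, 3→5, 4→2, 5→7, 6→4, 7→6]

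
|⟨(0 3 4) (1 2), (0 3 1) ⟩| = 120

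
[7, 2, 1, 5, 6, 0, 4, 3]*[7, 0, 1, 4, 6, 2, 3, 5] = [5, 1, 0, 2, 3, 7, 6, 4]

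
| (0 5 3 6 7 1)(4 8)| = 6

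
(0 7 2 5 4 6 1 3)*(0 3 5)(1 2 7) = (0 1 5 4 6 2)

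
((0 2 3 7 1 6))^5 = (0 6 1 7 3 2)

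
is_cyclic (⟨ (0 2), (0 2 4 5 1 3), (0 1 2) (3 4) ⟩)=no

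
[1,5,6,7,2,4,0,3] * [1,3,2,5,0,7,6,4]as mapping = [0→3,1→7,2→6,3→4,4→2,5→0,6→1,7→5]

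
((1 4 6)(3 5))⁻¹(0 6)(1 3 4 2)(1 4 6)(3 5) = (0 1)(2 4 5 6)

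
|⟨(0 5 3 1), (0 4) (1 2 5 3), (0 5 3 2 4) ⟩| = 720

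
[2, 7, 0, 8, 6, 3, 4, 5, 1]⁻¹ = [2, 8, 0, 5, 6, 7, 4, 1, 3]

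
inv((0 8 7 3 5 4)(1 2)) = (0 4 5 3 7 8)(1 2)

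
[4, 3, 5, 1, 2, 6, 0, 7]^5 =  [0, 3, 2, 1, 4, 5, 6, 7]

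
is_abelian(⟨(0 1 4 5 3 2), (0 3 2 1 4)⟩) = no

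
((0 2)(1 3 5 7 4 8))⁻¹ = (0 2)(1 8 4 7 5 3)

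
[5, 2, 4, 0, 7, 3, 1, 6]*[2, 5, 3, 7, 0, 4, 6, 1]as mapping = [0→4, 1→3, 2→0, 3→2, 4→1, 5→7, 6→5, 7→6]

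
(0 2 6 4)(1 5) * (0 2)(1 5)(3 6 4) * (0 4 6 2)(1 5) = (0 4)(1 5)(2 6 3)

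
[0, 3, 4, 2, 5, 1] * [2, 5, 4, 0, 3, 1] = [2, 0, 3, 4, 1, 5]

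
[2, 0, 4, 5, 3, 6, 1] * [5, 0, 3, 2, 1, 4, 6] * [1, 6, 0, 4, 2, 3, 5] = [4, 3, 6, 2, 0, 5, 1]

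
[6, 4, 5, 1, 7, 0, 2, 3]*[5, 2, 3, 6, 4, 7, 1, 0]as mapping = [0→1, 1→4, 2→7, 3→2, 4→0, 5→5, 6→3, 7→6]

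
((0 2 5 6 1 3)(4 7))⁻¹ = (0 3 1 6 5 2)(4 7)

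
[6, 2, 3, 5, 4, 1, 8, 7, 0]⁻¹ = [8, 5, 1, 2, 4, 3, 0, 7, 6]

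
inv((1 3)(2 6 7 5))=(1 3)(2 5 7 6)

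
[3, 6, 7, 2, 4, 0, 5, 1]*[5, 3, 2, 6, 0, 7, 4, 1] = [6, 4, 1, 2, 0, 5, 7, 3]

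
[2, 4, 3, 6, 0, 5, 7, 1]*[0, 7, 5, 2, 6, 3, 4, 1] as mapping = [0→5, 1→6, 2→2, 3→4, 4→0, 5→3, 6→1, 7→7] 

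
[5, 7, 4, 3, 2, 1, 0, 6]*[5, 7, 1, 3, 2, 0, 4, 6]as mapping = [0→0, 1→6, 2→2, 3→3, 4→1, 5→7, 6→5, 7→4]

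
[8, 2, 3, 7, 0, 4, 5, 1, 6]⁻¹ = [4, 7, 1, 2, 5, 6, 8, 3, 0]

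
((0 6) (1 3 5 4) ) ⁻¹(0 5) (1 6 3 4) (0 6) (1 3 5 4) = (0 5 1 3) (4 6) 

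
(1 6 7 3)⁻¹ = (1 3 7 6)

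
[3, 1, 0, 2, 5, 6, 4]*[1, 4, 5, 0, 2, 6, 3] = [0, 4, 1, 5, 6, 3, 2]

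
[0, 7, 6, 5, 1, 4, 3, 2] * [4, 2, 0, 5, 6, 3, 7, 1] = [4, 1, 7, 3, 2, 6, 5, 0]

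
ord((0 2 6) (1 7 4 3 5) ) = 15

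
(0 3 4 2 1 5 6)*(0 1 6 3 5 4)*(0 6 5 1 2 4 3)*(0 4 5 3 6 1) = (1 6 2 3)(4 5)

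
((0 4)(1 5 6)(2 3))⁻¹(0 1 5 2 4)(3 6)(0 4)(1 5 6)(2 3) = (0 4 5 6 3)(1 2)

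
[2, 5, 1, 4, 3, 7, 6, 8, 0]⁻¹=[8, 2, 0, 4, 3, 1, 6, 5, 7]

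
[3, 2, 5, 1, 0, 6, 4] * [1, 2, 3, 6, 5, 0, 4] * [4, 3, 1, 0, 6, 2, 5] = [5, 0, 4, 1, 3, 6, 2]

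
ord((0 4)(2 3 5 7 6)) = 10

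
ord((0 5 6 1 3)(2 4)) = 10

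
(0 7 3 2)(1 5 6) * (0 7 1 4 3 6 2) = (0 1 5 2 7 6 4 3)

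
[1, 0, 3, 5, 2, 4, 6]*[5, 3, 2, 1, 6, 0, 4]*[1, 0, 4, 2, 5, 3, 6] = [2, 3, 0, 1, 4, 6, 5]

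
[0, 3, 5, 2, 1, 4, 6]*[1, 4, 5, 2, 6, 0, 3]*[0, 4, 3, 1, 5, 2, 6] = [4, 3, 0, 2, 5, 6, 1] 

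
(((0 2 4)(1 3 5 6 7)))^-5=(0 2 4)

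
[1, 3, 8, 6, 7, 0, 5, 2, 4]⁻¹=[5, 0, 7, 1, 8, 6, 3, 4, 2]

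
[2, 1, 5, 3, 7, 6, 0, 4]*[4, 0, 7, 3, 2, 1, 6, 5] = [7, 0, 1, 3, 5, 6, 4, 2] 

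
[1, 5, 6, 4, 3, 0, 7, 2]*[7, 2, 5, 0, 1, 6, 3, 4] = [2, 6, 3, 1, 0, 7, 4, 5]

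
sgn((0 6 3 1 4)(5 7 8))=1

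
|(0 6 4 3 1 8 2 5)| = 8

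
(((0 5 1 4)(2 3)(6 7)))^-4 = ()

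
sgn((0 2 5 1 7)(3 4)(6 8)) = 1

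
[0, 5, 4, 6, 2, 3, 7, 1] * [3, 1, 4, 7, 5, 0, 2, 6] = [3, 0, 5, 2, 4, 7, 6, 1]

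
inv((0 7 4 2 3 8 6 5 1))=(0 1 5 6 8 3 2 4 7)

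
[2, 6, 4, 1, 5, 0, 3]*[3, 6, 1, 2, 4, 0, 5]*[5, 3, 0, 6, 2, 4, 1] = [3, 4, 2, 1, 5, 6, 0]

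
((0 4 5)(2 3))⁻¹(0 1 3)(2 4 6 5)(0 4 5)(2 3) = (0 3 5 6)(1 2 4)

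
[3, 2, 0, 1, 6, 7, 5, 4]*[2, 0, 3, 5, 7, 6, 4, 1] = [5, 3, 2, 0, 4, 1, 6, 7]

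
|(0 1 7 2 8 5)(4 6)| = 6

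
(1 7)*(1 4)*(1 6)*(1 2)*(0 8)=(0 8)(1 7 4 6 2)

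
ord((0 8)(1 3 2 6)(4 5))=4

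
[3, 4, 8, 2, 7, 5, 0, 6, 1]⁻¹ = [6, 8, 3, 0, 1, 5, 7, 4, 2]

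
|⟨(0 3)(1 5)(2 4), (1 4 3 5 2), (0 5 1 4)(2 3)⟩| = 720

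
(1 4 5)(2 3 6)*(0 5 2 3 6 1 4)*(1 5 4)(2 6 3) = (0 4 6 2 3 5 1)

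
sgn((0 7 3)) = 1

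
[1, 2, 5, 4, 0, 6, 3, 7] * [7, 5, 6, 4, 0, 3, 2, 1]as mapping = [0→5, 1→6, 2→3, 3→0, 4→7, 5→2, 6→4, 7→1]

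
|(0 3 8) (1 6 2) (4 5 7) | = 3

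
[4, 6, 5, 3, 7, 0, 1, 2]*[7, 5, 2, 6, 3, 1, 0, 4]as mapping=[0→3, 1→0, 2→1, 3→6, 4→4, 5→7, 6→5, 7→2]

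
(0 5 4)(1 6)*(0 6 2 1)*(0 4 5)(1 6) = (1 2 6 4)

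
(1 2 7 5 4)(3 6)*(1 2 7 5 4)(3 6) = (1 7 4 2 5)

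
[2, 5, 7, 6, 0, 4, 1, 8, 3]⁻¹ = [4, 6, 0, 8, 5, 1, 3, 2, 7]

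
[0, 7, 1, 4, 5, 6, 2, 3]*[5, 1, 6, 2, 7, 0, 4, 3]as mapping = [0→5, 1→3, 2→1, 3→7, 4→0, 5→4, 6→6, 7→2]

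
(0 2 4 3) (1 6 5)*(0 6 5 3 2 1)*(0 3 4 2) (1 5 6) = (0 5 3 1 6 4) 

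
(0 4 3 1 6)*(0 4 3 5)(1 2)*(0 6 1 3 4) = (0 4 5 6)(2 3)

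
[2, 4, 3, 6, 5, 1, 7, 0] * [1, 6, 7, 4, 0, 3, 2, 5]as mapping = [0→7, 1→0, 2→4, 3→2, 4→3, 5→6, 6→5, 7→1]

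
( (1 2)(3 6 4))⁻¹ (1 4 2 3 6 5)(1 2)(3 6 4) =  (1 6 4 5 2 3)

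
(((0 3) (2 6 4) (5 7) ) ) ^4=(2 6 4) 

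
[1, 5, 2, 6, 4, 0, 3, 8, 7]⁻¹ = [5, 0, 2, 6, 4, 1, 3, 8, 7]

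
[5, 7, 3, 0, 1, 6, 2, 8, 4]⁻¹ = [3, 4, 6, 2, 8, 0, 5, 1, 7]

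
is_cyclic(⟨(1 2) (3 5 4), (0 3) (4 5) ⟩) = no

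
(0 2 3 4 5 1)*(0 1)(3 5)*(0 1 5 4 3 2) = (1 5)(2 4)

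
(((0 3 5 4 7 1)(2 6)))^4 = (0 7 5)(1 4 3)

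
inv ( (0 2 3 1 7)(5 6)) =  (0 7 1 3 2)(5 6)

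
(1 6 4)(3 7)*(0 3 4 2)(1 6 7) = (0 3 1 7 4 6 2)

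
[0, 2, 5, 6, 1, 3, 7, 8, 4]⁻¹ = [0, 4, 1, 5, 8, 2, 3, 6, 7]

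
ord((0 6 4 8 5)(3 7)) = 10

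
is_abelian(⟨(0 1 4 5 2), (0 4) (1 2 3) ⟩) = no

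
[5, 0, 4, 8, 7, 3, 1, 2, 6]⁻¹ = [1, 6, 7, 5, 2, 0, 8, 4, 3]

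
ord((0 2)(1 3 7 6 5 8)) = 6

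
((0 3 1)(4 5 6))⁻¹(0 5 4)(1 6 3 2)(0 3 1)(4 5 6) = (0 4 1 2)(3 6 5)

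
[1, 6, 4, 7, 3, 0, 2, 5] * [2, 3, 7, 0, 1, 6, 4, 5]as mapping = [0→3, 1→4, 2→1, 3→5, 4→0, 5→2, 6→7, 7→6]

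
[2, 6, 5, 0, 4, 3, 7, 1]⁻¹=[3, 7, 0, 5, 4, 2, 1, 6]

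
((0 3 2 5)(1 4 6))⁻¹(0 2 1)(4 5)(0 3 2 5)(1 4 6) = (0 6)(3 5 4)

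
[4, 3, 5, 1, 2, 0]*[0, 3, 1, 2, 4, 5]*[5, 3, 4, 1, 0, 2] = [0, 4, 2, 1, 3, 5]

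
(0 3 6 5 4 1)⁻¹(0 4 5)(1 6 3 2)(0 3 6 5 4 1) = (0 5 6 2)(1 4 3)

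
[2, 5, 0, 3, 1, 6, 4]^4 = [0, 1, 2, 3, 4, 5, 6]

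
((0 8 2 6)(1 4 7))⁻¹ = (0 6 2 8)(1 7 4)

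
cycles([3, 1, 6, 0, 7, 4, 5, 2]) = (0 3) (2 6 5 4 7) 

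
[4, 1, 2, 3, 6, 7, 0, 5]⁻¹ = [6, 1, 2, 3, 0, 7, 4, 5]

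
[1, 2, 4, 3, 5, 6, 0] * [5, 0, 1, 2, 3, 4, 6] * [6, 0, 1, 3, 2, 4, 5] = [6, 0, 3, 1, 2, 5, 4]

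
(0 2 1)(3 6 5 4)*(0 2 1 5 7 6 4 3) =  (0 1 2 5 3 4)(6 7)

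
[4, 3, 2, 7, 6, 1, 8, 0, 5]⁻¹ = [7, 5, 2, 1, 0, 8, 4, 3, 6]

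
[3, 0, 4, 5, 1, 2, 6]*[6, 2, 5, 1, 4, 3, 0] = [1, 6, 4, 3, 2, 5, 0]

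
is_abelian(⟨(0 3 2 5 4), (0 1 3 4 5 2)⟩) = no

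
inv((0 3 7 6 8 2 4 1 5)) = (0 5 1 4 2 8 6 7 3)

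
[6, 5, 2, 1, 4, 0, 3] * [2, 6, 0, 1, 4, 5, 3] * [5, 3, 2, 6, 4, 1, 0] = [6, 1, 5, 0, 4, 2, 3]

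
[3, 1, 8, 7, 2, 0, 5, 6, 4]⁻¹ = [5, 1, 4, 0, 8, 6, 7, 3, 2]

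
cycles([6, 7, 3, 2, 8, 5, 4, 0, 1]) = (0 6 4 8 1 7)(2 3)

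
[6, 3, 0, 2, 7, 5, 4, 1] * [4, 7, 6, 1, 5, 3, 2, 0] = [2, 1, 4, 6, 0, 3, 5, 7]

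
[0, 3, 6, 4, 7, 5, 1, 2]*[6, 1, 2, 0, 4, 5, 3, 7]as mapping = [0→6, 1→0, 2→3, 3→4, 4→7, 5→5, 6→1, 7→2]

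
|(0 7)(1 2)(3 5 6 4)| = 4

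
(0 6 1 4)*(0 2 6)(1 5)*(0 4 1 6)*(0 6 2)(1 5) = (0 4)(1 5 2 6)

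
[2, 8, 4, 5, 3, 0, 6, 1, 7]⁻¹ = [5, 7, 0, 4, 2, 3, 6, 8, 1]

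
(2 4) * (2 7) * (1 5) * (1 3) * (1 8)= (1 5 3 8) (2 4 7) 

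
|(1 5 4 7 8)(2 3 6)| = 15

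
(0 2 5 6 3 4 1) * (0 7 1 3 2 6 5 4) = (0 6 2 4 3)(1 7)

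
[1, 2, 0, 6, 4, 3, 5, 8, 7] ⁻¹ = [2, 0, 1, 5, 4, 6, 3, 8, 7] 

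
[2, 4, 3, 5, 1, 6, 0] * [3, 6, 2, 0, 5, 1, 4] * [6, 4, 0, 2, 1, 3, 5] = [0, 3, 6, 4, 5, 1, 2]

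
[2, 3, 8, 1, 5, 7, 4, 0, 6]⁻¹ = [7, 3, 0, 1, 6, 4, 8, 5, 2]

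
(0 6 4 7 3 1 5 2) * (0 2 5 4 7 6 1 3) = (0 1 4 6 7)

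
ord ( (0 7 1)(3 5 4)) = 3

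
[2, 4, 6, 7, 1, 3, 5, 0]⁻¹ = [7, 4, 0, 5, 1, 6, 2, 3]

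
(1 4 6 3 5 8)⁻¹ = (1 8 5 3 6 4)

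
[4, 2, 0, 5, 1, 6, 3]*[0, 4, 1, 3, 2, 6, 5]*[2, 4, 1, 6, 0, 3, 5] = [1, 4, 2, 5, 0, 3, 6]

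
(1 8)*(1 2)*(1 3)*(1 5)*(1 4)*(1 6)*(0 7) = (0 7)(1 8 2 3 5 4 6)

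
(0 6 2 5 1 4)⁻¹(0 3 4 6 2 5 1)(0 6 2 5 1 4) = (0 2 5 1 4 6 3)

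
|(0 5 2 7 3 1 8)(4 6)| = 14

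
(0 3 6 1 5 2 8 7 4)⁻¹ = (0 4 7 8 2 5 1 6 3)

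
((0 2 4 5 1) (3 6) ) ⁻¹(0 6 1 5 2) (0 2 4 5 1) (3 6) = (0 1 4 2 3) 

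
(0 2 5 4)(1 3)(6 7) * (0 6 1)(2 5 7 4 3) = (0 5 3)(1 2 7)(4 6)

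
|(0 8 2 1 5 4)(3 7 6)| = 6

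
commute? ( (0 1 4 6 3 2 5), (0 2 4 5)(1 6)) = no: (0 1 4 6 3 2 5) * (0 2 4 5)(1 6) = (0 6 3 4 1 5 2), (0 2 4 5)(1 6) * (0 1 4 6 3 2 5) = (0 5 1 3 2 6 4)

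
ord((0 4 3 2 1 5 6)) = 7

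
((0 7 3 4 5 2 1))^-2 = (0 2 4 7 1 5 3)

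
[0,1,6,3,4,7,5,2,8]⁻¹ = [0,1,7,3,4,6,2,5,8]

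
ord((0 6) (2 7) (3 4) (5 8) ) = 2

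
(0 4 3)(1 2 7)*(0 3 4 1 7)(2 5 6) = (0 1 5 6 2)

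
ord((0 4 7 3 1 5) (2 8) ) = 6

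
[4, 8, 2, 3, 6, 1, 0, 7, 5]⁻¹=[6, 5, 2, 3, 0, 8, 4, 7, 1]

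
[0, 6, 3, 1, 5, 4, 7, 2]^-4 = [0, 6, 3, 1, 4, 5, 7, 2]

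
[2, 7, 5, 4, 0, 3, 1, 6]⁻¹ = [4, 6, 0, 5, 3, 2, 7, 1]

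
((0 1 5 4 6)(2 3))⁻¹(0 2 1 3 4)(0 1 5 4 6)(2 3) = (1 3 5 2 6)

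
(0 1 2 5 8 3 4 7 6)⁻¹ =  (0 6 7 4 3 8 5 2 1)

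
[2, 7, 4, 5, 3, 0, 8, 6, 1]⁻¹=[5, 8, 0, 4, 2, 3, 7, 1, 6]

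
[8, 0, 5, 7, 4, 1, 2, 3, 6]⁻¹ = [1, 5, 6, 7, 4, 2, 8, 3, 0]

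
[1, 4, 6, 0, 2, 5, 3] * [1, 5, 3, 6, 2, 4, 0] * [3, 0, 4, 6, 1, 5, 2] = [5, 4, 3, 0, 6, 1, 2]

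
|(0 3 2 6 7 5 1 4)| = 8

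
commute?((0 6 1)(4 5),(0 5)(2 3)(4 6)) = no:(0 6 1)(4 5) * (0 5)(2 3)(4 6) = (0 4)(1 5 6)(2 3),(0 5)(2 3)(4 6) * (0 6 1)(4 5) = (0 4 1)(2 3)(5 6)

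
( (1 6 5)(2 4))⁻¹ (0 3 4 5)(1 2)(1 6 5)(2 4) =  (0 3 2 1)(4 6)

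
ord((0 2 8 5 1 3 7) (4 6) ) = 14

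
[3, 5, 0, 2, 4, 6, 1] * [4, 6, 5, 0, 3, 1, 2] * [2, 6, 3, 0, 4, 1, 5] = [2, 6, 4, 1, 0, 3, 5]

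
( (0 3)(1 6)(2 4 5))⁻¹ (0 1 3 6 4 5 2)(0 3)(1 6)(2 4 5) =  (0 1 5 2 4 3 6)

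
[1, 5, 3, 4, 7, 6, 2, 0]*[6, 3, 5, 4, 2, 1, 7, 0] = [3, 1, 4, 2, 0, 7, 5, 6]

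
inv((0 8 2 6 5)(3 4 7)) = (0 5 6 2 8)(3 7 4)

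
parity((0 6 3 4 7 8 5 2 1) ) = even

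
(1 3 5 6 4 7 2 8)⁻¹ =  (1 8 2 7 4 6 5 3)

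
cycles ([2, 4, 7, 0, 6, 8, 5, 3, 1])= (0 2 7 3)(1 4 6 5 8)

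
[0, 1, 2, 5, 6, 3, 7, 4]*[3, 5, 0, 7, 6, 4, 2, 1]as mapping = [0→3, 1→5, 2→0, 3→4, 4→2, 5→7, 6→1, 7→6]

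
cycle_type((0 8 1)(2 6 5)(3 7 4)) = 3^3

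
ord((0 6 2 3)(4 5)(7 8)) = 4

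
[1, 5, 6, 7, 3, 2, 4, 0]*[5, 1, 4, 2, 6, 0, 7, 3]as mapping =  [0→1, 1→0, 2→7, 3→3, 4→2, 5→4, 6→6, 7→5]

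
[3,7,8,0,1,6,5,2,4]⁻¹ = [3,4,7,0,8,6,5,1,2]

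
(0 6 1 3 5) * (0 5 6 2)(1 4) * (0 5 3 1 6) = (0 2 5 3)(4 6)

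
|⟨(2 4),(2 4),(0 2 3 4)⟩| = 8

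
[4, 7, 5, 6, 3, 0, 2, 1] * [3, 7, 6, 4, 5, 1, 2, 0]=[5, 0, 1, 2, 4, 3, 6, 7]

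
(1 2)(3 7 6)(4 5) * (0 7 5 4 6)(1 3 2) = (0 7)(2 3 5 6)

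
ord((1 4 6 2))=4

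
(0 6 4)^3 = ()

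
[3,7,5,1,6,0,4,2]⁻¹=[5,3,7,0,6,2,4,1]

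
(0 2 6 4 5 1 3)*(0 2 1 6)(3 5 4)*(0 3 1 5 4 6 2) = (0 5 2 3)(1 4 6)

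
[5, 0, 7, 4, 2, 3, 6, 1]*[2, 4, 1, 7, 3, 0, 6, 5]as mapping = [0→0, 1→2, 2→5, 3→3, 4→1, 5→7, 6→6, 7→4]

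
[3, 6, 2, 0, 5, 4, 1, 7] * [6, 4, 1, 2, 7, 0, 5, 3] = [2, 5, 1, 6, 0, 7, 4, 3]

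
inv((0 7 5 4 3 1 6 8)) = (0 8 6 1 3 4 5 7)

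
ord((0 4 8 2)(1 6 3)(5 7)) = 12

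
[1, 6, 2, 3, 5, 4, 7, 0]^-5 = [7, 0, 2, 3, 5, 4, 1, 6]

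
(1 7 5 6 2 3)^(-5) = (1 7 5 6 2 3)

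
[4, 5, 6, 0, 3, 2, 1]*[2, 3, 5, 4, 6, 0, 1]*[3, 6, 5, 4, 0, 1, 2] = [2, 3, 6, 5, 0, 1, 4]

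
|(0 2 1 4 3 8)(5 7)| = 6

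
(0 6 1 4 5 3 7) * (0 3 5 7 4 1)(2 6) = (0 2 6)(3 4 7)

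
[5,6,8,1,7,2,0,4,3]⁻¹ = [6,3,5,8,7,0,1,4,2]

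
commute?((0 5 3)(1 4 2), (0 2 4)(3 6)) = no:(0 5 3)(1 4 2) * (0 2 4)(3 6) = (0 5 6 3 2 1), (0 2 4)(3 6) * (0 5 3)(1 4 2) = (0 1 4 5 3 6)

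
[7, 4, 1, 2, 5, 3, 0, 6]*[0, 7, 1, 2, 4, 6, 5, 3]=[3, 4, 7, 1, 6, 2, 0, 5]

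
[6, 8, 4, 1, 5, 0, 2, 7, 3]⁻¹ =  [5, 3, 6, 8, 2, 4, 0, 7, 1]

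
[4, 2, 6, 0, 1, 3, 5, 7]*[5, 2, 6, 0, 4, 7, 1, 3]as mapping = [0→4, 1→6, 2→1, 3→5, 4→2, 5→0, 6→7, 7→3]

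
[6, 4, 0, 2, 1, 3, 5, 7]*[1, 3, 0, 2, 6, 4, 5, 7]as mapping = [0→5, 1→6, 2→1, 3→0, 4→3, 5→2, 6→4, 7→7]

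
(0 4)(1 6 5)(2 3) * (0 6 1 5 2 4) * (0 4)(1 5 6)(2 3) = (0 4 1 5 6 3)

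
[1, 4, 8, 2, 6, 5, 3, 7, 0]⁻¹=[8, 0, 3, 6, 1, 5, 4, 7, 2]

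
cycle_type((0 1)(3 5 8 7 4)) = 2.5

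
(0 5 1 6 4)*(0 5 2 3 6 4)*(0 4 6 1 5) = (0 2 3 1 6 4) 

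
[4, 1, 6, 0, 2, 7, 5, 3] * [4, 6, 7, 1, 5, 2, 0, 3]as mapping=[0→5, 1→6, 2→0, 3→4, 4→7, 5→3, 6→2, 7→1]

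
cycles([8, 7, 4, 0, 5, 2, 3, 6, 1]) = (0 8 1 7 6 3) (2 4 5) 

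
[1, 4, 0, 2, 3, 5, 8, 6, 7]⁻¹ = [2, 0, 3, 4, 1, 5, 7, 8, 6]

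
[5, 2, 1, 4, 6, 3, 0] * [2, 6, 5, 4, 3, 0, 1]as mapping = [0→0, 1→5, 2→6, 3→3, 4→1, 5→4, 6→2]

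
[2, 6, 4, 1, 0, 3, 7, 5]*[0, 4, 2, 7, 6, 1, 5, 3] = [2, 5, 6, 4, 0, 7, 3, 1]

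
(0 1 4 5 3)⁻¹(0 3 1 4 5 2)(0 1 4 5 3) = (0 4 5 3 2 1)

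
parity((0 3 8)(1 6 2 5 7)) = even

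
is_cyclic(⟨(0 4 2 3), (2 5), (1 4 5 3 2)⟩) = no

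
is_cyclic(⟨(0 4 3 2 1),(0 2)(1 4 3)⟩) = no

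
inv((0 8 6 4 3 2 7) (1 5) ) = (0 7 2 3 4 6 8) (1 5) 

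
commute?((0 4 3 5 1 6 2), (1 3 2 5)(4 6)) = no:(0 4 3 5 1 6 2) * (1 3 2 5)(4 6) = (0 6 5 3 1 4 2), (1 3 2 5)(4 6) * (0 4 3 5 1 6 2) = (0 4 2 1 5 6 3)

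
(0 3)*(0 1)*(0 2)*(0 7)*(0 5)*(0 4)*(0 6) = (0 3 1 2 7 5 4 6)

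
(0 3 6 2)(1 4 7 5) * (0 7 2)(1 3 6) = (0 6)(1 4 2 7 5 3)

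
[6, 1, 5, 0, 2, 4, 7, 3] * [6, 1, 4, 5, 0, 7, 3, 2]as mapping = [0→3, 1→1, 2→7, 3→6, 4→4, 5→0, 6→2, 7→5]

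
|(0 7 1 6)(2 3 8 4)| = 4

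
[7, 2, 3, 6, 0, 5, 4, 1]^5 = [6, 0, 7, 1, 3, 5, 2, 4]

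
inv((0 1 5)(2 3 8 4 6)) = (0 5 1)(2 6 4 8 3)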